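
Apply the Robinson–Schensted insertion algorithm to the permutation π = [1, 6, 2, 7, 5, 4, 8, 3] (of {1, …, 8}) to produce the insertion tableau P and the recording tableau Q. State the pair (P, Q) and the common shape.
P = [1, 2, 3, 8] / [4, 7] / [5] / [6];  Q = [1, 2, 4, 7] / [3, 5] / [6] / [8];  common shape = (4, 2, 1, 1)

Row-insert the values π_1, π_2, … into P one at a time, bumping the leftmost entry strictly greater than the inserted value down to the next row. The recording tableau Q records, in position (i, j), the step at which that cell was added to P.
  Insert 1 (step 1): P = [1];  Q = [1]
  Insert 6 (step 2): P = [1, 6];  Q = [1, 2]
  Insert 2 (step 3): P = [1, 2] / [6];  Q = [1, 2] / [3]
  Insert 7 (step 4): P = [1, 2, 7] / [6];  Q = [1, 2, 4] / [3]
  Insert 5 (step 5): P = [1, 2, 5] / [6, 7];  Q = [1, 2, 4] / [3, 5]
  Insert 4 (step 6): P = [1, 2, 4] / [5, 7] / [6];  Q = [1, 2, 4] / [3, 5] / [6]
  Insert 8 (step 7): P = [1, 2, 4, 8] / [5, 7] / [6];  Q = [1, 2, 4, 7] / [3, 5] / [6]
  Insert 3 (step 8): P = [1, 2, 3, 8] / [4, 7] / [5] / [6];  Q = [1, 2, 4, 7] / [3, 5] / [6] / [8]
Final shape: (4, 2, 1, 1).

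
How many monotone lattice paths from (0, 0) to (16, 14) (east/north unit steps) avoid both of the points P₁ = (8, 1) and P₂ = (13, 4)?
Number of paths = 143054729

Inclusion–exclusion. Total paths: C(30, 16) = 145422675. Through P₁: C(9, 8)·C(21, 8) = 1831410. Through P₂: C(17, 13)·C(13, 3) = 680680. Since P₁ is strictly southwest of P₂, a monotone path through both must visit P₁ then P₂; paths through both = C(9, 8)·C(8, 5)·C(13, 3) = 144144. Avoid both = 145422675 − 1831410 − 680680 + 144144 = 143054729.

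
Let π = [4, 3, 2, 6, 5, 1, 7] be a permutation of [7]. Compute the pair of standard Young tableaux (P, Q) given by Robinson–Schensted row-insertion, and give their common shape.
P = [1, 5, 7] / [2, 6] / [3] / [4];  Q = [1, 4, 7] / [2, 5] / [3] / [6];  common shape = (3, 2, 1, 1)

Row-insert the values π_1, π_2, … into P one at a time, bumping the leftmost entry strictly greater than the inserted value down to the next row. The recording tableau Q records, in position (i, j), the step at which that cell was added to P.
  Insert 4 (step 1): P = [4];  Q = [1]
  Insert 3 (step 2): P = [3] / [4];  Q = [1] / [2]
  Insert 2 (step 3): P = [2] / [3] / [4];  Q = [1] / [2] / [3]
  Insert 6 (step 4): P = [2, 6] / [3] / [4];  Q = [1, 4] / [2] / [3]
  Insert 5 (step 5): P = [2, 5] / [3, 6] / [4];  Q = [1, 4] / [2, 5] / [3]
  Insert 1 (step 6): P = [1, 5] / [2, 6] / [3] / [4];  Q = [1, 4] / [2, 5] / [3] / [6]
  Insert 7 (step 7): P = [1, 5, 7] / [2, 6] / [3] / [4];  Q = [1, 4, 7] / [2, 5] / [3] / [6]
Final shape: (3, 2, 1, 1).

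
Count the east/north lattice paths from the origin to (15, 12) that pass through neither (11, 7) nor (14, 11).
Number of paths = 6686916

Inclusion–exclusion. Total paths: C(27, 15) = 17383860. Through P₁: C(18, 11)·C(9, 4) = 4009824. Through P₂: C(25, 14)·C(2, 1) = 8914800. Since P₁ is strictly southwest of P₂, a monotone path through both must visit P₁ then P₂; paths through both = C(18, 11)·C(7, 3)·C(2, 1) = 2227680. Avoid both = 17383860 − 4009824 − 8914800 + 2227680 = 6686916.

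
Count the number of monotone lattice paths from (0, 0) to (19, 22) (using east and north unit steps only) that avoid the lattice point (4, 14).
Number of paths = 243162309360

Total paths from (0, 0) to (19, 22): C(41, 19) = 244662670200. Paths through (4, 14): (paths (0, 0) → (4, 14)) × (paths (4, 14) → (19, 22)) = C(18, 4) · C(23, 15) = 3060 · 490314 = 1500360840. Avoidance count = 244662670200 − 1500360840 = 243162309360.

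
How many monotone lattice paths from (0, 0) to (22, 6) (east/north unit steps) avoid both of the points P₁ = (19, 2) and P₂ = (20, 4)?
Number of paths = 309414

Inclusion–exclusion. Total paths: C(28, 22) = 376740. Through P₁: C(21, 19)·C(7, 3) = 7350. Through P₂: C(24, 20)·C(4, 2) = 63756. Since P₁ is strictly southwest of P₂, a monotone path through both must visit P₁ then P₂; paths through both = C(21, 19)·C(3, 1)·C(4, 2) = 3780. Avoid both = 376740 − 7350 − 63756 + 3780 = 309414.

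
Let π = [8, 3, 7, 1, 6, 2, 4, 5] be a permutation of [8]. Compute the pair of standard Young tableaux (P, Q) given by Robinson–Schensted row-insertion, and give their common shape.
P = [1, 2, 4, 5] / [3, 6] / [7] / [8];  Q = [1, 3, 7, 8] / [2, 5] / [4] / [6];  common shape = (4, 2, 1, 1)

Row-insert the values π_1, π_2, … into P one at a time, bumping the leftmost entry strictly greater than the inserted value down to the next row. The recording tableau Q records, in position (i, j), the step at which that cell was added to P.
  Insert 8 (step 1): P = [8];  Q = [1]
  Insert 3 (step 2): P = [3] / [8];  Q = [1] / [2]
  Insert 7 (step 3): P = [3, 7] / [8];  Q = [1, 3] / [2]
  Insert 1 (step 4): P = [1, 7] / [3] / [8];  Q = [1, 3] / [2] / [4]
  Insert 6 (step 5): P = [1, 6] / [3, 7] / [8];  Q = [1, 3] / [2, 5] / [4]
  Insert 2 (step 6): P = [1, 2] / [3, 6] / [7] / [8];  Q = [1, 3] / [2, 5] / [4] / [6]
  Insert 4 (step 7): P = [1, 2, 4] / [3, 6] / [7] / [8];  Q = [1, 3, 7] / [2, 5] / [4] / [6]
  Insert 5 (step 8): P = [1, 2, 4, 5] / [3, 6] / [7] / [8];  Q = [1, 3, 7, 8] / [2, 5] / [4] / [6]
Final shape: (4, 2, 1, 1).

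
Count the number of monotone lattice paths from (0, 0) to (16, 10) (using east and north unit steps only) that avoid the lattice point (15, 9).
Number of paths = 2696727

Total paths from (0, 0) to (16, 10): C(26, 16) = 5311735. Paths through (15, 9): (paths (0, 0) → (15, 9)) × (paths (15, 9) → (16, 10)) = C(24, 15) · C(2, 1) = 1307504 · 2 = 2615008. Avoidance count = 5311735 − 2615008 = 2696727.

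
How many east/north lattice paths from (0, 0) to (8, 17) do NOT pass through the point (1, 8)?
Number of paths = 978615

Total paths from (0, 0) to (8, 17): C(25, 8) = 1081575. Paths through (1, 8): (paths (0, 0) → (1, 8)) × (paths (1, 8) → (8, 17)) = C(9, 1) · C(16, 7) = 9 · 11440 = 102960. Avoidance count = 1081575 − 102960 = 978615.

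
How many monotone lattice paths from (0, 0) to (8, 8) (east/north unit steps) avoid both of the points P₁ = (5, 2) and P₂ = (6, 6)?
Number of paths = 6192

Inclusion–exclusion. Total paths: C(16, 8) = 12870. Through P₁: C(7, 5)·C(9, 3) = 1764. Through P₂: C(12, 6)·C(4, 2) = 5544. Since P₁ is strictly southwest of P₂, a monotone path through both must visit P₁ then P₂; paths through both = C(7, 5)·C(5, 1)·C(4, 2) = 630. Avoid both = 12870 − 1764 − 5544 + 630 = 6192.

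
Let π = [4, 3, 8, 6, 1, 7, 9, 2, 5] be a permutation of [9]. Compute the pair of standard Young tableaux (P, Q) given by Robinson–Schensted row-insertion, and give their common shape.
P = [1, 2, 5, 9] / [3, 6, 7] / [4, 8];  Q = [1, 3, 6, 7] / [2, 4, 9] / [5, 8];  common shape = (4, 3, 2)

Row-insert the values π_1, π_2, … into P one at a time, bumping the leftmost entry strictly greater than the inserted value down to the next row. The recording tableau Q records, in position (i, j), the step at which that cell was added to P.
  Insert 4 (step 1): P = [4];  Q = [1]
  Insert 3 (step 2): P = [3] / [4];  Q = [1] / [2]
  Insert 8 (step 3): P = [3, 8] / [4];  Q = [1, 3] / [2]
  Insert 6 (step 4): P = [3, 6] / [4, 8];  Q = [1, 3] / [2, 4]
  Insert 1 (step 5): P = [1, 6] / [3, 8] / [4];  Q = [1, 3] / [2, 4] / [5]
  Insert 7 (step 6): P = [1, 6, 7] / [3, 8] / [4];  Q = [1, 3, 6] / [2, 4] / [5]
  Insert 9 (step 7): P = [1, 6, 7, 9] / [3, 8] / [4];  Q = [1, 3, 6, 7] / [2, 4] / [5]
  Insert 2 (step 8): P = [1, 2, 7, 9] / [3, 6] / [4, 8];  Q = [1, 3, 6, 7] / [2, 4] / [5, 8]
  Insert 5 (step 9): P = [1, 2, 5, 9] / [3, 6, 7] / [4, 8];  Q = [1, 3, 6, 7] / [2, 4, 9] / [5, 8]
Final shape: (4, 3, 2).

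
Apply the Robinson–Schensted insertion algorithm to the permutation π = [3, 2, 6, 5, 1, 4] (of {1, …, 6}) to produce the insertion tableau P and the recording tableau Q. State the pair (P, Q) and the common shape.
P = [1, 4] / [2, 5] / [3, 6];  Q = [1, 3] / [2, 4] / [5, 6];  common shape = (2, 2, 2)

Row-insert the values π_1, π_2, … into P one at a time, bumping the leftmost entry strictly greater than the inserted value down to the next row. The recording tableau Q records, in position (i, j), the step at which that cell was added to P.
  Insert 3 (step 1): P = [3];  Q = [1]
  Insert 2 (step 2): P = [2] / [3];  Q = [1] / [2]
  Insert 6 (step 3): P = [2, 6] / [3];  Q = [1, 3] / [2]
  Insert 5 (step 4): P = [2, 5] / [3, 6];  Q = [1, 3] / [2, 4]
  Insert 1 (step 5): P = [1, 5] / [2, 6] / [3];  Q = [1, 3] / [2, 4] / [5]
  Insert 4 (step 6): P = [1, 4] / [2, 5] / [3, 6];  Q = [1, 3] / [2, 4] / [5, 6]
Final shape: (2, 2, 2).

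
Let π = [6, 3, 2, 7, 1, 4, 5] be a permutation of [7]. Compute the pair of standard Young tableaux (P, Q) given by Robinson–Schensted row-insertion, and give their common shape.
P = [1, 4, 5] / [2, 7] / [3] / [6];  Q = [1, 4, 7] / [2, 6] / [3] / [5];  common shape = (3, 2, 1, 1)

Row-insert the values π_1, π_2, … into P one at a time, bumping the leftmost entry strictly greater than the inserted value down to the next row. The recording tableau Q records, in position (i, j), the step at which that cell was added to P.
  Insert 6 (step 1): P = [6];  Q = [1]
  Insert 3 (step 2): P = [3] / [6];  Q = [1] / [2]
  Insert 2 (step 3): P = [2] / [3] / [6];  Q = [1] / [2] / [3]
  Insert 7 (step 4): P = [2, 7] / [3] / [6];  Q = [1, 4] / [2] / [3]
  Insert 1 (step 5): P = [1, 7] / [2] / [3] / [6];  Q = [1, 4] / [2] / [3] / [5]
  Insert 4 (step 6): P = [1, 4] / [2, 7] / [3] / [6];  Q = [1, 4] / [2, 6] / [3] / [5]
  Insert 5 (step 7): P = [1, 4, 5] / [2, 7] / [3] / [6];  Q = [1, 4, 7] / [2, 6] / [3] / [5]
Final shape: (3, 2, 1, 1).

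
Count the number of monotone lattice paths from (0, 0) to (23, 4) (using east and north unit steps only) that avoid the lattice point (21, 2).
Number of paths = 16032

Total paths from (0, 0) to (23, 4): C(27, 23) = 17550. Paths through (21, 2): (paths (0, 0) → (21, 2)) × (paths (21, 2) → (23, 4)) = C(23, 21) · C(4, 2) = 253 · 6 = 1518. Avoidance count = 17550 − 1518 = 16032.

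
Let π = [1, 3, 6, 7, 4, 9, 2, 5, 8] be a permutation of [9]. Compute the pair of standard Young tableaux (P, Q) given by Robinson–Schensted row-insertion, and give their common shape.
P = [1, 2, 4, 5, 8] / [3, 7, 9] / [6];  Q = [1, 2, 3, 4, 6] / [5, 8, 9] / [7];  common shape = (5, 3, 1)

Row-insert the values π_1, π_2, … into P one at a time, bumping the leftmost entry strictly greater than the inserted value down to the next row. The recording tableau Q records, in position (i, j), the step at which that cell was added to P.
  Insert 1 (step 1): P = [1];  Q = [1]
  Insert 3 (step 2): P = [1, 3];  Q = [1, 2]
  Insert 6 (step 3): P = [1, 3, 6];  Q = [1, 2, 3]
  Insert 7 (step 4): P = [1, 3, 6, 7];  Q = [1, 2, 3, 4]
  Insert 4 (step 5): P = [1, 3, 4, 7] / [6];  Q = [1, 2, 3, 4] / [5]
  Insert 9 (step 6): P = [1, 3, 4, 7, 9] / [6];  Q = [1, 2, 3, 4, 6] / [5]
  Insert 2 (step 7): P = [1, 2, 4, 7, 9] / [3] / [6];  Q = [1, 2, 3, 4, 6] / [5] / [7]
  Insert 5 (step 8): P = [1, 2, 4, 5, 9] / [3, 7] / [6];  Q = [1, 2, 3, 4, 6] / [5, 8] / [7]
  Insert 8 (step 9): P = [1, 2, 4, 5, 8] / [3, 7, 9] / [6];  Q = [1, 2, 3, 4, 6] / [5, 8, 9] / [7]
Final shape: (5, 3, 1).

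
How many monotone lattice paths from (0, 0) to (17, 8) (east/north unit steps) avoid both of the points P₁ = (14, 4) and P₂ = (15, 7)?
Number of paths = 499563

Inclusion–exclusion. Total paths: C(25, 17) = 1081575. Through P₁: C(18, 14)·C(7, 3) = 107100. Through P₂: C(22, 15)·C(3, 2) = 511632. Since P₁ is strictly southwest of P₂, a monotone path through both must visit P₁ then P₂; paths through both = C(18, 14)·C(4, 1)·C(3, 2) = 36720. Avoid both = 1081575 − 107100 − 511632 + 36720 = 499563.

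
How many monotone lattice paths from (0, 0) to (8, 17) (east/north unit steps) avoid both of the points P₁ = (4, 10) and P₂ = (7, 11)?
Number of paths = 556505

Inclusion–exclusion. Total paths: C(25, 8) = 1081575. Through P₁: C(14, 4)·C(11, 4) = 330330. Through P₂: C(18, 7)·C(7, 1) = 222768. Since P₁ is strictly southwest of P₂, a monotone path through both must visit P₁ then P₂; paths through both = C(14, 4)·C(4, 3)·C(7, 1) = 28028. Avoid both = 1081575 − 330330 − 222768 + 28028 = 556505.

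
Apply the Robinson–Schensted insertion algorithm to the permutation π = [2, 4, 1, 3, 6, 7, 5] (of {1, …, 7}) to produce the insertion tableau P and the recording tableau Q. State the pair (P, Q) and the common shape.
P = [1, 3, 5, 7] / [2, 4, 6];  Q = [1, 2, 5, 6] / [3, 4, 7];  common shape = (4, 3)

Row-insert the values π_1, π_2, … into P one at a time, bumping the leftmost entry strictly greater than the inserted value down to the next row. The recording tableau Q records, in position (i, j), the step at which that cell was added to P.
  Insert 2 (step 1): P = [2];  Q = [1]
  Insert 4 (step 2): P = [2, 4];  Q = [1, 2]
  Insert 1 (step 3): P = [1, 4] / [2];  Q = [1, 2] / [3]
  Insert 3 (step 4): P = [1, 3] / [2, 4];  Q = [1, 2] / [3, 4]
  Insert 6 (step 5): P = [1, 3, 6] / [2, 4];  Q = [1, 2, 5] / [3, 4]
  Insert 7 (step 6): P = [1, 3, 6, 7] / [2, 4];  Q = [1, 2, 5, 6] / [3, 4]
  Insert 5 (step 7): P = [1, 3, 5, 7] / [2, 4, 6];  Q = [1, 2, 5, 6] / [3, 4, 7]
Final shape: (4, 3).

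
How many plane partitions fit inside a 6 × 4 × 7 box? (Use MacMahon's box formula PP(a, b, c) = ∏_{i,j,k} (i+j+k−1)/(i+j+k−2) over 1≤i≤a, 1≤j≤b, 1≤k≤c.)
PP(6, 4, 7) = 12544848030

Evaluate the triple product over i = 1..6, j = 1..4, k = 1..7. The factors are (2/1) · (3/2) · (4/3) · (5/4) · (6/5) · (7/6) · (8/7) · (3/2) · … (168 factors total). The numerators and denominators telescope so the product is an integer; carrying out the multiplication exactly gives PP(6, 4, 7) = 12544848030.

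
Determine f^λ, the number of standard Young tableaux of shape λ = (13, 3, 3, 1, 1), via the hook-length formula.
# SYT of shape (13, 3, 3, 1, 1) = 6320160

Hook-length formula: f^λ = n! / Π hook(c), product over all cells c of the Young diagram. For λ = (13, 3, 3, 1, 1), n = 21 boxes. Hook lengths by row (left-to-right, top-to-bottom): [17, 14, 13, 10, 9, 8, 7, 6, 5, 4, 3, 2, 1]; [6, 3, 2]; [5, 2, 1]; [2]; [1]. Product of hooks = 8083805184000. So f^λ = 21! / 8083805184000 = 51090942171709440000 / 8083805184000 = 6320160.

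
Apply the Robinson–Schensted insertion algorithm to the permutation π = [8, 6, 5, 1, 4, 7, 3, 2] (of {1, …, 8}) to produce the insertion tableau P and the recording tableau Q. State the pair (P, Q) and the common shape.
P = [1, 2, 7] / [3] / [4] / [5] / [6] / [8];  Q = [1, 5, 6] / [2] / [3] / [4] / [7] / [8];  common shape = (3, 1, 1, 1, 1, 1)

Row-insert the values π_1, π_2, … into P one at a time, bumping the leftmost entry strictly greater than the inserted value down to the next row. The recording tableau Q records, in position (i, j), the step at which that cell was added to P.
  Insert 8 (step 1): P = [8];  Q = [1]
  Insert 6 (step 2): P = [6] / [8];  Q = [1] / [2]
  Insert 5 (step 3): P = [5] / [6] / [8];  Q = [1] / [2] / [3]
  Insert 1 (step 4): P = [1] / [5] / [6] / [8];  Q = [1] / [2] / [3] / [4]
  Insert 4 (step 5): P = [1, 4] / [5] / [6] / [8];  Q = [1, 5] / [2] / [3] / [4]
  Insert 7 (step 6): P = [1, 4, 7] / [5] / [6] / [8];  Q = [1, 5, 6] / [2] / [3] / [4]
  Insert 3 (step 7): P = [1, 3, 7] / [4] / [5] / [6] / [8];  Q = [1, 5, 6] / [2] / [3] / [4] / [7]
  Insert 2 (step 8): P = [1, 2, 7] / [3] / [4] / [5] / [6] / [8];  Q = [1, 5, 6] / [2] / [3] / [4] / [7] / [8]
Final shape: (3, 1, 1, 1, 1, 1).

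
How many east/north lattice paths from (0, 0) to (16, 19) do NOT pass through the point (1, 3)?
Number of paths = 2857768170

Total paths from (0, 0) to (16, 19): C(35, 16) = 4059928950. Paths through (1, 3): (paths (0, 0) → (1, 3)) × (paths (1, 3) → (16, 19)) = C(4, 1) · C(31, 15) = 4 · 300540195 = 1202160780. Avoidance count = 4059928950 − 1202160780 = 2857768170.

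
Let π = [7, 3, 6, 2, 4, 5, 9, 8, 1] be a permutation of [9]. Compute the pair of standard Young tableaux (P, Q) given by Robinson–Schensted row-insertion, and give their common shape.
P = [1, 4, 5, 8] / [2, 6, 9] / [3] / [7];  Q = [1, 3, 6, 7] / [2, 5, 8] / [4] / [9];  common shape = (4, 3, 1, 1)

Row-insert the values π_1, π_2, … into P one at a time, bumping the leftmost entry strictly greater than the inserted value down to the next row. The recording tableau Q records, in position (i, j), the step at which that cell was added to P.
  Insert 7 (step 1): P = [7];  Q = [1]
  Insert 3 (step 2): P = [3] / [7];  Q = [1] / [2]
  Insert 6 (step 3): P = [3, 6] / [7];  Q = [1, 3] / [2]
  Insert 2 (step 4): P = [2, 6] / [3] / [7];  Q = [1, 3] / [2] / [4]
  Insert 4 (step 5): P = [2, 4] / [3, 6] / [7];  Q = [1, 3] / [2, 5] / [4]
  Insert 5 (step 6): P = [2, 4, 5] / [3, 6] / [7];  Q = [1, 3, 6] / [2, 5] / [4]
  Insert 9 (step 7): P = [2, 4, 5, 9] / [3, 6] / [7];  Q = [1, 3, 6, 7] / [2, 5] / [4]
  Insert 8 (step 8): P = [2, 4, 5, 8] / [3, 6, 9] / [7];  Q = [1, 3, 6, 7] / [2, 5, 8] / [4]
  Insert 1 (step 9): P = [1, 4, 5, 8] / [2, 6, 9] / [3] / [7];  Q = [1, 3, 6, 7] / [2, 5, 8] / [4] / [9]
Final shape: (4, 3, 1, 1).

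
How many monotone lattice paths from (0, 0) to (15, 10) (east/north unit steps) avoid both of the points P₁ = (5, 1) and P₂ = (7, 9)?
Number of paths = 2613962

Inclusion–exclusion. Total paths: C(25, 15) = 3268760. Through P₁: C(6, 5)·C(19, 10) = 554268. Through P₂: C(16, 7)·C(9, 8) = 102960. Since P₁ is strictly southwest of P₂, a monotone path through both must visit P₁ then P₂; paths through both = C(6, 5)·C(10, 2)·C(9, 8) = 2430. Avoid both = 3268760 − 554268 − 102960 + 2430 = 2613962.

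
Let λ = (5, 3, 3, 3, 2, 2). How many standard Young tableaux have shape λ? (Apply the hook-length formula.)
# SYT of shape (5, 3, 3, 3, 2, 2) = 3267264

Hook-length formula: f^λ = n! / Π hook(c), product over all cells c of the Young diagram. For λ = (5, 3, 3, 3, 2, 2), n = 18 boxes. Hook lengths by row (left-to-right, top-to-bottom): [10, 9, 6, 2, 1]; [7, 6, 3]; [6, 5, 2]; [5, 4, 1]; [3, 2]; [2, 1]. Product of hooks = 1959552000. So f^λ = 18! / 1959552000 = 6402373705728000 / 1959552000 = 3267264.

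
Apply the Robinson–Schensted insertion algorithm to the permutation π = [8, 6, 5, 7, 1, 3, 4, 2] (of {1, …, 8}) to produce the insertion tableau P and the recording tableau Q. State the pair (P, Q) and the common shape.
P = [1, 2, 4] / [3, 7] / [5] / [6] / [8];  Q = [1, 4, 7] / [2, 6] / [3] / [5] / [8];  common shape = (3, 2, 1, 1, 1)

Row-insert the values π_1, π_2, … into P one at a time, bumping the leftmost entry strictly greater than the inserted value down to the next row. The recording tableau Q records, in position (i, j), the step at which that cell was added to P.
  Insert 8 (step 1): P = [8];  Q = [1]
  Insert 6 (step 2): P = [6] / [8];  Q = [1] / [2]
  Insert 5 (step 3): P = [5] / [6] / [8];  Q = [1] / [2] / [3]
  Insert 7 (step 4): P = [5, 7] / [6] / [8];  Q = [1, 4] / [2] / [3]
  Insert 1 (step 5): P = [1, 7] / [5] / [6] / [8];  Q = [1, 4] / [2] / [3] / [5]
  Insert 3 (step 6): P = [1, 3] / [5, 7] / [6] / [8];  Q = [1, 4] / [2, 6] / [3] / [5]
  Insert 4 (step 7): P = [1, 3, 4] / [5, 7] / [6] / [8];  Q = [1, 4, 7] / [2, 6] / [3] / [5]
  Insert 2 (step 8): P = [1, 2, 4] / [3, 7] / [5] / [6] / [8];  Q = [1, 4, 7] / [2, 6] / [3] / [5] / [8]
Final shape: (3, 2, 1, 1, 1).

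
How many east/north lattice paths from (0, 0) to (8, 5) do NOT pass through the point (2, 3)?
Number of paths = 1007

Total paths from (0, 0) to (8, 5): C(13, 8) = 1287. Paths through (2, 3): (paths (0, 0) → (2, 3)) × (paths (2, 3) → (8, 5)) = C(5, 2) · C(8, 6) = 10 · 28 = 280. Avoidance count = 1287 − 280 = 1007.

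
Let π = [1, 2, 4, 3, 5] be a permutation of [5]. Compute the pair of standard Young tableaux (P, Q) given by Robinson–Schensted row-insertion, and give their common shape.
P = [1, 2, 3, 5] / [4];  Q = [1, 2, 3, 5] / [4];  common shape = (4, 1)

Row-insert the values π_1, π_2, … into P one at a time, bumping the leftmost entry strictly greater than the inserted value down to the next row. The recording tableau Q records, in position (i, j), the step at which that cell was added to P.
  Insert 1 (step 1): P = [1];  Q = [1]
  Insert 2 (step 2): P = [1, 2];  Q = [1, 2]
  Insert 4 (step 3): P = [1, 2, 4];  Q = [1, 2, 3]
  Insert 3 (step 4): P = [1, 2, 3] / [4];  Q = [1, 2, 3] / [4]
  Insert 5 (step 5): P = [1, 2, 3, 5] / [4];  Q = [1, 2, 3, 5] / [4]
Final shape: (4, 1).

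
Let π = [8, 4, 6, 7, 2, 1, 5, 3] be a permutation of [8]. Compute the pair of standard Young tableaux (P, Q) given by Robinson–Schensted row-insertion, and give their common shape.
P = [1, 3, 7] / [2, 5] / [4, 6] / [8];  Q = [1, 3, 4] / [2, 7] / [5, 8] / [6];  common shape = (3, 2, 2, 1)

Row-insert the values π_1, π_2, … into P one at a time, bumping the leftmost entry strictly greater than the inserted value down to the next row. The recording tableau Q records, in position (i, j), the step at which that cell was added to P.
  Insert 8 (step 1): P = [8];  Q = [1]
  Insert 4 (step 2): P = [4] / [8];  Q = [1] / [2]
  Insert 6 (step 3): P = [4, 6] / [8];  Q = [1, 3] / [2]
  Insert 7 (step 4): P = [4, 6, 7] / [8];  Q = [1, 3, 4] / [2]
  Insert 2 (step 5): P = [2, 6, 7] / [4] / [8];  Q = [1, 3, 4] / [2] / [5]
  Insert 1 (step 6): P = [1, 6, 7] / [2] / [4] / [8];  Q = [1, 3, 4] / [2] / [5] / [6]
  Insert 5 (step 7): P = [1, 5, 7] / [2, 6] / [4] / [8];  Q = [1, 3, 4] / [2, 7] / [5] / [6]
  Insert 3 (step 8): P = [1, 3, 7] / [2, 5] / [4, 6] / [8];  Q = [1, 3, 4] / [2, 7] / [5, 8] / [6]
Final shape: (3, 2, 2, 1).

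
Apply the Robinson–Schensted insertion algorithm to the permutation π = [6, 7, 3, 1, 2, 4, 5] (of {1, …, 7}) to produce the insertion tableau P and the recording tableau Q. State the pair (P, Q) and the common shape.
P = [1, 2, 4, 5] / [3, 7] / [6];  Q = [1, 2, 6, 7] / [3, 5] / [4];  common shape = (4, 2, 1)

Row-insert the values π_1, π_2, … into P one at a time, bumping the leftmost entry strictly greater than the inserted value down to the next row. The recording tableau Q records, in position (i, j), the step at which that cell was added to P.
  Insert 6 (step 1): P = [6];  Q = [1]
  Insert 7 (step 2): P = [6, 7];  Q = [1, 2]
  Insert 3 (step 3): P = [3, 7] / [6];  Q = [1, 2] / [3]
  Insert 1 (step 4): P = [1, 7] / [3] / [6];  Q = [1, 2] / [3] / [4]
  Insert 2 (step 5): P = [1, 2] / [3, 7] / [6];  Q = [1, 2] / [3, 5] / [4]
  Insert 4 (step 6): P = [1, 2, 4] / [3, 7] / [6];  Q = [1, 2, 6] / [3, 5] / [4]
  Insert 5 (step 7): P = [1, 2, 4, 5] / [3, 7] / [6];  Q = [1, 2, 6, 7] / [3, 5] / [4]
Final shape: (4, 2, 1).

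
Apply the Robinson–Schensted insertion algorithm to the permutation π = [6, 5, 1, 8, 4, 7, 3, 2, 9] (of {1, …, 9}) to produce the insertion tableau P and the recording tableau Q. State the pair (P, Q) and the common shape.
P = [1, 2, 7, 9] / [3, 8] / [4] / [5] / [6];  Q = [1, 4, 6, 9] / [2, 5] / [3] / [7] / [8];  common shape = (4, 2, 1, 1, 1)

Row-insert the values π_1, π_2, … into P one at a time, bumping the leftmost entry strictly greater than the inserted value down to the next row. The recording tableau Q records, in position (i, j), the step at which that cell was added to P.
  Insert 6 (step 1): P = [6];  Q = [1]
  Insert 5 (step 2): P = [5] / [6];  Q = [1] / [2]
  Insert 1 (step 3): P = [1] / [5] / [6];  Q = [1] / [2] / [3]
  Insert 8 (step 4): P = [1, 8] / [5] / [6];  Q = [1, 4] / [2] / [3]
  Insert 4 (step 5): P = [1, 4] / [5, 8] / [6];  Q = [1, 4] / [2, 5] / [3]
  Insert 7 (step 6): P = [1, 4, 7] / [5, 8] / [6];  Q = [1, 4, 6] / [2, 5] / [3]
  Insert 3 (step 7): P = [1, 3, 7] / [4, 8] / [5] / [6];  Q = [1, 4, 6] / [2, 5] / [3] / [7]
  Insert 2 (step 8): P = [1, 2, 7] / [3, 8] / [4] / [5] / [6];  Q = [1, 4, 6] / [2, 5] / [3] / [7] / [8]
  Insert 9 (step 9): P = [1, 2, 7, 9] / [3, 8] / [4] / [5] / [6];  Q = [1, 4, 6, 9] / [2, 5] / [3] / [7] / [8]
Final shape: (4, 2, 1, 1, 1).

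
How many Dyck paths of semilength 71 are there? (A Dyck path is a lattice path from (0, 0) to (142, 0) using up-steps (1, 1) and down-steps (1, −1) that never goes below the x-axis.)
C_71 = 5175569924646105559418940193995065716350

These Dyck paths are counted by the Catalan number C_n = (1/(n + 1)) · C(2n, n). For n = 71: C_71 = (1/72) · C(142, 71) = 372641034574519600278163693967644731577200/72 = 5175569924646105559418940193995065716350.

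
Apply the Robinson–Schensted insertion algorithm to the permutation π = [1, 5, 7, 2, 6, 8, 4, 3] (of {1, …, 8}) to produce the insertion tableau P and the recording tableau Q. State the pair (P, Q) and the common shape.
P = [1, 2, 3, 8] / [4, 6] / [5] / [7];  Q = [1, 2, 3, 6] / [4, 5] / [7] / [8];  common shape = (4, 2, 1, 1)

Row-insert the values π_1, π_2, … into P one at a time, bumping the leftmost entry strictly greater than the inserted value down to the next row. The recording tableau Q records, in position (i, j), the step at which that cell was added to P.
  Insert 1 (step 1): P = [1];  Q = [1]
  Insert 5 (step 2): P = [1, 5];  Q = [1, 2]
  Insert 7 (step 3): P = [1, 5, 7];  Q = [1, 2, 3]
  Insert 2 (step 4): P = [1, 2, 7] / [5];  Q = [1, 2, 3] / [4]
  Insert 6 (step 5): P = [1, 2, 6] / [5, 7];  Q = [1, 2, 3] / [4, 5]
  Insert 8 (step 6): P = [1, 2, 6, 8] / [5, 7];  Q = [1, 2, 3, 6] / [4, 5]
  Insert 4 (step 7): P = [1, 2, 4, 8] / [5, 6] / [7];  Q = [1, 2, 3, 6] / [4, 5] / [7]
  Insert 3 (step 8): P = [1, 2, 3, 8] / [4, 6] / [5] / [7];  Q = [1, 2, 3, 6] / [4, 5] / [7] / [8]
Final shape: (4, 2, 1, 1).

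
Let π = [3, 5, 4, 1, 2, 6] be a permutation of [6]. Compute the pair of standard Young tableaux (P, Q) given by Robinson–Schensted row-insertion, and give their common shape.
P = [1, 2, 6] / [3, 4] / [5];  Q = [1, 2, 6] / [3, 5] / [4];  common shape = (3, 2, 1)

Row-insert the values π_1, π_2, … into P one at a time, bumping the leftmost entry strictly greater than the inserted value down to the next row. The recording tableau Q records, in position (i, j), the step at which that cell was added to P.
  Insert 3 (step 1): P = [3];  Q = [1]
  Insert 5 (step 2): P = [3, 5];  Q = [1, 2]
  Insert 4 (step 3): P = [3, 4] / [5];  Q = [1, 2] / [3]
  Insert 1 (step 4): P = [1, 4] / [3] / [5];  Q = [1, 2] / [3] / [4]
  Insert 2 (step 5): P = [1, 2] / [3, 4] / [5];  Q = [1, 2] / [3, 5] / [4]
  Insert 6 (step 6): P = [1, 2, 6] / [3, 4] / [5];  Q = [1, 2, 6] / [3, 5] / [4]
Final shape: (3, 2, 1).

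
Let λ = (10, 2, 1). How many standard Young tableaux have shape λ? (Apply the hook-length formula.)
# SYT of shape (10, 2, 1) = 429

Hook-length formula: f^λ = n! / Π hook(c), product over all cells c of the Young diagram. For λ = (10, 2, 1), n = 13 boxes. Hook lengths by row (left-to-right, top-to-bottom): [12, 10, 8, 7, 6, 5, 4, 3, 2, 1]; [3, 1]; [1]. Product of hooks = 14515200. So f^λ = 13! / 14515200 = 6227020800 / 14515200 = 429.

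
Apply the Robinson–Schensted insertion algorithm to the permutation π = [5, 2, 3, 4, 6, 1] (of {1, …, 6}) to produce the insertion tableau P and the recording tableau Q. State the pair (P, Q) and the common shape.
P = [1, 3, 4, 6] / [2] / [5];  Q = [1, 3, 4, 5] / [2] / [6];  common shape = (4, 1, 1)

Row-insert the values π_1, π_2, … into P one at a time, bumping the leftmost entry strictly greater than the inserted value down to the next row. The recording tableau Q records, in position (i, j), the step at which that cell was added to P.
  Insert 5 (step 1): P = [5];  Q = [1]
  Insert 2 (step 2): P = [2] / [5];  Q = [1] / [2]
  Insert 3 (step 3): P = [2, 3] / [5];  Q = [1, 3] / [2]
  Insert 4 (step 4): P = [2, 3, 4] / [5];  Q = [1, 3, 4] / [2]
  Insert 6 (step 5): P = [2, 3, 4, 6] / [5];  Q = [1, 3, 4, 5] / [2]
  Insert 1 (step 6): P = [1, 3, 4, 6] / [2] / [5];  Q = [1, 3, 4, 5] / [2] / [6]
Final shape: (4, 1, 1).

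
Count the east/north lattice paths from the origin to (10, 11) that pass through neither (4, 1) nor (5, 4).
Number of paths = 228724

Inclusion–exclusion. Total paths: C(21, 10) = 352716. Through P₁: C(5, 4)·C(16, 6) = 40040. Through P₂: C(9, 5)·C(12, 5) = 99792. Since P₁ is strictly southwest of P₂, a monotone path through both must visit P₁ then P₂; paths through both = C(5, 4)·C(4, 1)·C(12, 5) = 15840. Avoid both = 352716 − 40040 − 99792 + 15840 = 228724.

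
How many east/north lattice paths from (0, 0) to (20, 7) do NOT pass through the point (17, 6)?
Number of paths = 484242

Total paths from (0, 0) to (20, 7): C(27, 20) = 888030. Paths through (17, 6): (paths (0, 0) → (17, 6)) × (paths (17, 6) → (20, 7)) = C(23, 17) · C(4, 3) = 100947 · 4 = 403788. Avoidance count = 888030 − 403788 = 484242.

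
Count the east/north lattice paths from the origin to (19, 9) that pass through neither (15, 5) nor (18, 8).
Number of paths = 3317230

Inclusion–exclusion. Total paths: C(28, 19) = 6906900. Through P₁: C(20, 15)·C(8, 4) = 1085280. Through P₂: C(26, 18)·C(2, 1) = 3124550. Since P₁ is strictly southwest of P₂, a monotone path through both must visit P₁ then P₂; paths through both = C(20, 15)·C(6, 3)·C(2, 1) = 620160. Avoid both = 6906900 − 1085280 − 3124550 + 620160 = 3317230.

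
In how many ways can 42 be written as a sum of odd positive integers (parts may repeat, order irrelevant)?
p_odd(42) = 1426

Enumerate partitions using only odd parts via the recurrence o(n, m) = o(n, m−2) + o(n−m, m) over odd m, starting from the largest odd part ≤ n. This gives p_odd(42) = 1426. (Euler's theorem: equals the count of distinct-part partitions.)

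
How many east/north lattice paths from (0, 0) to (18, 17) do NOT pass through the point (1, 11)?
Number of paths = 4536356286

Total paths from (0, 0) to (18, 17): C(35, 18) = 4537567650. Paths through (1, 11): (paths (0, 0) → (1, 11)) × (paths (1, 11) → (18, 17)) = C(12, 1) · C(23, 17) = 12 · 100947 = 1211364. Avoidance count = 4537567650 − 1211364 = 4536356286.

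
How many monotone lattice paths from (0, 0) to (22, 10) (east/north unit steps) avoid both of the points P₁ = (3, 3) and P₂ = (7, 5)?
Number of paths = 43728272

Inclusion–exclusion. Total paths: C(32, 22) = 64512240. Through P₁: C(6, 3)·C(26, 19) = 13156000. Through P₂: C(12, 7)·C(20, 15) = 12279168. Since P₁ is strictly southwest of P₂, a monotone path through both must visit P₁ then P₂; paths through both = C(6, 3)·C(6, 4)·C(20, 15) = 4651200. Avoid both = 64512240 − 13156000 − 12279168 + 4651200 = 43728272.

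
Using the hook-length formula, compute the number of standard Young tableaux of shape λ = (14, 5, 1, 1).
# SYT of shape (14, 5, 1, 1) = 1026000

Hook-length formula: f^λ = n! / Π hook(c), product over all cells c of the Young diagram. For λ = (14, 5, 1, 1), n = 21 boxes. Hook lengths by row (left-to-right, top-to-bottom): [17, 14, 13, 12, 11, 9, 8, 7, 6, 5, 4, 3, 2, 1]; [7, 4, 3, 2, 1]; [2]; [1]. Product of hooks = 49796239933440. So f^λ = 21! / 49796239933440 = 51090942171709440000 / 49796239933440 = 1026000.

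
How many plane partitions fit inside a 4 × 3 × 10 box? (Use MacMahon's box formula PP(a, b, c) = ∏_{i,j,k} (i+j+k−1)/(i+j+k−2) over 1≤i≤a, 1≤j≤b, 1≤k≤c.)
PP(4, 3, 10) = 33157124

Evaluate the triple product over i = 1..4, j = 1..3, k = 1..10. The factors are (2/1) · (3/2) · (4/3) · (5/4) · (6/5) · (7/6) · (8/7) · (9/8) · … (120 factors total). The numerators and denominators telescope so the product is an integer; carrying out the multiplication exactly gives PP(4, 3, 10) = 33157124.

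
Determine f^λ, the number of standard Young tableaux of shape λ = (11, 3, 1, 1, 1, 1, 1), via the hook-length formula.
# SYT of shape (11, 3, 1, 1, 1, 1, 1) = 840294

Hook-length formula: f^λ = n! / Π hook(c), product over all cells c of the Young diagram. For λ = (11, 3, 1, 1, 1, 1, 1), n = 19 boxes. Hook lengths by row (left-to-right, top-to-bottom): [17, 11, 10, 8, 7, 6, 5, 4, 3, 2, 1]; [8, 2, 1]; [5]; [4]; [3]; [2]; [1]. Product of hooks = 144764928000. So f^λ = 19! / 144764928000 = 121645100408832000 / 144764928000 = 840294.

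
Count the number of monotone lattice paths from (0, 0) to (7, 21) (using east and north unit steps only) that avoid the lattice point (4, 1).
Number of paths = 1175185

Total paths from (0, 0) to (7, 21): C(28, 7) = 1184040. Paths through (4, 1): (paths (0, 0) → (4, 1)) × (paths (4, 1) → (7, 21)) = C(5, 4) · C(23, 3) = 5 · 1771 = 8855. Avoidance count = 1184040 − 8855 = 1175185.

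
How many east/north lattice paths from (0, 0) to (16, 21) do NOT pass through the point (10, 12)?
Number of paths = 9639311440

Total paths from (0, 0) to (16, 21): C(37, 16) = 12875774670. Paths through (10, 12): (paths (0, 0) → (10, 12)) × (paths (10, 12) → (16, 21)) = C(22, 10) · C(15, 6) = 646646 · 5005 = 3236463230. Avoidance count = 12875774670 − 3236463230 = 9639311440.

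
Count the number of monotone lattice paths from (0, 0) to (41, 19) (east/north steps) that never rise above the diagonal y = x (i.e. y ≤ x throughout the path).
Number of paths = 1119772632212850

By the reflection principle (André's argument), the number of monotone paths to (41, 19) with n ≤ m that never go above y = x is C(60, 41) − C(60, 42) = 2044802197953900 − 925029565741050 = 1119772632212850.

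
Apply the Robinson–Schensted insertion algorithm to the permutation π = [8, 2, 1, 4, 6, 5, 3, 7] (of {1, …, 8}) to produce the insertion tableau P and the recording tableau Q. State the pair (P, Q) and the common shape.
P = [1, 3, 5, 7] / [2, 4] / [6] / [8];  Q = [1, 4, 5, 8] / [2, 6] / [3] / [7];  common shape = (4, 2, 1, 1)

Row-insert the values π_1, π_2, … into P one at a time, bumping the leftmost entry strictly greater than the inserted value down to the next row. The recording tableau Q records, in position (i, j), the step at which that cell was added to P.
  Insert 8 (step 1): P = [8];  Q = [1]
  Insert 2 (step 2): P = [2] / [8];  Q = [1] / [2]
  Insert 1 (step 3): P = [1] / [2] / [8];  Q = [1] / [2] / [3]
  Insert 4 (step 4): P = [1, 4] / [2] / [8];  Q = [1, 4] / [2] / [3]
  Insert 6 (step 5): P = [1, 4, 6] / [2] / [8];  Q = [1, 4, 5] / [2] / [3]
  Insert 5 (step 6): P = [1, 4, 5] / [2, 6] / [8];  Q = [1, 4, 5] / [2, 6] / [3]
  Insert 3 (step 7): P = [1, 3, 5] / [2, 4] / [6] / [8];  Q = [1, 4, 5] / [2, 6] / [3] / [7]
  Insert 7 (step 8): P = [1, 3, 5, 7] / [2, 4] / [6] / [8];  Q = [1, 4, 5, 8] / [2, 6] / [3] / [7]
Final shape: (4, 2, 1, 1).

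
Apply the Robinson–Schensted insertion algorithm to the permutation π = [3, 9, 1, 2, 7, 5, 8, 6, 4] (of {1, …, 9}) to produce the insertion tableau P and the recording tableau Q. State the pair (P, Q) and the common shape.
P = [1, 2, 4, 6] / [3, 5, 8] / [7] / [9];  Q = [1, 2, 5, 7] / [3, 4, 8] / [6] / [9];  common shape = (4, 3, 1, 1)

Row-insert the values π_1, π_2, … into P one at a time, bumping the leftmost entry strictly greater than the inserted value down to the next row. The recording tableau Q records, in position (i, j), the step at which that cell was added to P.
  Insert 3 (step 1): P = [3];  Q = [1]
  Insert 9 (step 2): P = [3, 9];  Q = [1, 2]
  Insert 1 (step 3): P = [1, 9] / [3];  Q = [1, 2] / [3]
  Insert 2 (step 4): P = [1, 2] / [3, 9];  Q = [1, 2] / [3, 4]
  Insert 7 (step 5): P = [1, 2, 7] / [3, 9];  Q = [1, 2, 5] / [3, 4]
  Insert 5 (step 6): P = [1, 2, 5] / [3, 7] / [9];  Q = [1, 2, 5] / [3, 4] / [6]
  Insert 8 (step 7): P = [1, 2, 5, 8] / [3, 7] / [9];  Q = [1, 2, 5, 7] / [3, 4] / [6]
  Insert 6 (step 8): P = [1, 2, 5, 6] / [3, 7, 8] / [9];  Q = [1, 2, 5, 7] / [3, 4, 8] / [6]
  Insert 4 (step 9): P = [1, 2, 4, 6] / [3, 5, 8] / [7] / [9];  Q = [1, 2, 5, 7] / [3, 4, 8] / [6] / [9]
Final shape: (4, 3, 1, 1).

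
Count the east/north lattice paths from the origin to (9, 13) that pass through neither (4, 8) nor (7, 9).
Number of paths = 230780

Inclusion–exclusion. Total paths: C(22, 9) = 497420. Through P₁: C(12, 4)·C(10, 5) = 124740. Through P₂: C(16, 7)·C(6, 2) = 171600. Since P₁ is strictly southwest of P₂, a monotone path through both must visit P₁ then P₂; paths through both = C(12, 4)·C(4, 3)·C(6, 2) = 29700. Avoid both = 497420 − 124740 − 171600 + 29700 = 230780.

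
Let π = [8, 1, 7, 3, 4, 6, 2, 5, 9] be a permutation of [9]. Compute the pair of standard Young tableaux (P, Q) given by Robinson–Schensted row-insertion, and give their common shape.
P = [1, 2, 4, 5, 9] / [3, 6] / [7] / [8];  Q = [1, 3, 5, 6, 9] / [2, 8] / [4] / [7];  common shape = (5, 2, 1, 1)

Row-insert the values π_1, π_2, … into P one at a time, bumping the leftmost entry strictly greater than the inserted value down to the next row. The recording tableau Q records, in position (i, j), the step at which that cell was added to P.
  Insert 8 (step 1): P = [8];  Q = [1]
  Insert 1 (step 2): P = [1] / [8];  Q = [1] / [2]
  Insert 7 (step 3): P = [1, 7] / [8];  Q = [1, 3] / [2]
  Insert 3 (step 4): P = [1, 3] / [7] / [8];  Q = [1, 3] / [2] / [4]
  Insert 4 (step 5): P = [1, 3, 4] / [7] / [8];  Q = [1, 3, 5] / [2] / [4]
  Insert 6 (step 6): P = [1, 3, 4, 6] / [7] / [8];  Q = [1, 3, 5, 6] / [2] / [4]
  Insert 2 (step 7): P = [1, 2, 4, 6] / [3] / [7] / [8];  Q = [1, 3, 5, 6] / [2] / [4] / [7]
  Insert 5 (step 8): P = [1, 2, 4, 5] / [3, 6] / [7] / [8];  Q = [1, 3, 5, 6] / [2, 8] / [4] / [7]
  Insert 9 (step 9): P = [1, 2, 4, 5, 9] / [3, 6] / [7] / [8];  Q = [1, 3, 5, 6, 9] / [2, 8] / [4] / [7]
Final shape: (5, 2, 1, 1).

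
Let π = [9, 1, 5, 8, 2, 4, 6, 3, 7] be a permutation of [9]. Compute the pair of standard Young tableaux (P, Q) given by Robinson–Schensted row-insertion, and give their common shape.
P = [1, 2, 3, 6, 7] / [4, 8] / [5] / [9];  Q = [1, 3, 4, 7, 9] / [2, 6] / [5] / [8];  common shape = (5, 2, 1, 1)

Row-insert the values π_1, π_2, … into P one at a time, bumping the leftmost entry strictly greater than the inserted value down to the next row. The recording tableau Q records, in position (i, j), the step at which that cell was added to P.
  Insert 9 (step 1): P = [9];  Q = [1]
  Insert 1 (step 2): P = [1] / [9];  Q = [1] / [2]
  Insert 5 (step 3): P = [1, 5] / [9];  Q = [1, 3] / [2]
  Insert 8 (step 4): P = [1, 5, 8] / [9];  Q = [1, 3, 4] / [2]
  Insert 2 (step 5): P = [1, 2, 8] / [5] / [9];  Q = [1, 3, 4] / [2] / [5]
  Insert 4 (step 6): P = [1, 2, 4] / [5, 8] / [9];  Q = [1, 3, 4] / [2, 6] / [5]
  Insert 6 (step 7): P = [1, 2, 4, 6] / [5, 8] / [9];  Q = [1, 3, 4, 7] / [2, 6] / [5]
  Insert 3 (step 8): P = [1, 2, 3, 6] / [4, 8] / [5] / [9];  Q = [1, 3, 4, 7] / [2, 6] / [5] / [8]
  Insert 7 (step 9): P = [1, 2, 3, 6, 7] / [4, 8] / [5] / [9];  Q = [1, 3, 4, 7, 9] / [2, 6] / [5] / [8]
Final shape: (5, 2, 1, 1).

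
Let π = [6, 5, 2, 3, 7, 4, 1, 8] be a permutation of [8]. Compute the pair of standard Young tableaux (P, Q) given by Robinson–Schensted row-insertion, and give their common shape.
P = [1, 3, 4, 8] / [2, 7] / [5] / [6];  Q = [1, 4, 5, 8] / [2, 6] / [3] / [7];  common shape = (4, 2, 1, 1)

Row-insert the values π_1, π_2, … into P one at a time, bumping the leftmost entry strictly greater than the inserted value down to the next row. The recording tableau Q records, in position (i, j), the step at which that cell was added to P.
  Insert 6 (step 1): P = [6];  Q = [1]
  Insert 5 (step 2): P = [5] / [6];  Q = [1] / [2]
  Insert 2 (step 3): P = [2] / [5] / [6];  Q = [1] / [2] / [3]
  Insert 3 (step 4): P = [2, 3] / [5] / [6];  Q = [1, 4] / [2] / [3]
  Insert 7 (step 5): P = [2, 3, 7] / [5] / [6];  Q = [1, 4, 5] / [2] / [3]
  Insert 4 (step 6): P = [2, 3, 4] / [5, 7] / [6];  Q = [1, 4, 5] / [2, 6] / [3]
  Insert 1 (step 7): P = [1, 3, 4] / [2, 7] / [5] / [6];  Q = [1, 4, 5] / [2, 6] / [3] / [7]
  Insert 8 (step 8): P = [1, 3, 4, 8] / [2, 7] / [5] / [6];  Q = [1, 4, 5, 8] / [2, 6] / [3] / [7]
Final shape: (4, 2, 1, 1).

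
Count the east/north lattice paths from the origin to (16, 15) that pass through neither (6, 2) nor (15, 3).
Number of paths = 268499379

Inclusion–exclusion. Total paths: C(31, 16) = 300540195. Through P₁: C(8, 6)·C(23, 10) = 32033848. Through P₂: C(18, 15)·C(13, 1) = 10608. Since P₁ is strictly southwest of P₂, a monotone path through both must visit P₁ then P₂; paths through both = C(8, 6)·C(10, 9)·C(13, 1) = 3640. Avoid both = 300540195 − 32033848 − 10608 + 3640 = 268499379.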